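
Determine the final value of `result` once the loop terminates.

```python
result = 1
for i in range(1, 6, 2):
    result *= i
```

Let's trace through this code step by step.

Initialize: result = 1
Entering loop: for i in range(1, 6, 2):
After iteration 1: i = 1, result = 1
After iteration 2: i = 3, result = 3
After iteration 3: i = 5, result = 15
Loop ends.

Final answer: 15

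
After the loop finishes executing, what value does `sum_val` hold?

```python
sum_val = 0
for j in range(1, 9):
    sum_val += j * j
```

Let's trace through this code step by step.

Initialize: sum_val = 0
Entering loop: for j in range(1, 9):
After iteration 1: j = 1, sum_val = 1
After iteration 2: j = 2, sum_val = 5
After iteration 3: j = 3, sum_val = 14
After iteration 4: j = 4, sum_val = 30
After iteration 5: j = 5, sum_val = 55
After iteration 6: j = 6, sum_val = 91
After iteration 7: j = 7, sum_val = 140
After iteration 8: j = 8, sum_val = 204
Loop ends.

Final answer: 204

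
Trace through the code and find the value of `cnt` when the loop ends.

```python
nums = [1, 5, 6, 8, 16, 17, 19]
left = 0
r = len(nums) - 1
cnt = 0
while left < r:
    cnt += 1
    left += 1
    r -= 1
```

Let's trace through this code step by step.

Initialize: nums = [1, 5, 6, 8, 16, 17, 19]
Initialize: left = 0
Initialize: r = 6
Initialize: cnt = 0
Entering loop: while left < r:
After iteration 1: left = 1, r = 5, cnt = 1
After iteration 2: left = 2, r = 4, cnt = 2
After iteration 3: left = 3, r = 3, cnt = 3
Loop ends.

Final answer: 3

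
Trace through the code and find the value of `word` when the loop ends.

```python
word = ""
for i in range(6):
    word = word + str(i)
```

Let's trace through this code step by step.

Initialize: word = ''
Entering loop: for i in range(6):
After iteration 1: i = 0, word = '0'
After iteration 2: i = 1, word = '01'
After iteration 3: i = 2, word = '012'
After iteration 4: i = 3, word = '0123'
After iteration 5: i = 4, word = '01234'
After iteration 6: i = 5, word = '012345'
Loop ends.

Final answer: '012345'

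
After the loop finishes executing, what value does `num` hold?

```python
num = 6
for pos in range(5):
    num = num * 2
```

Let's trace through this code step by step.

Initialize: num = 6
Entering loop: for pos in range(5):
After iteration 1: pos = 0, num = 12
After iteration 2: pos = 1, num = 24
After iteration 3: pos = 2, num = 48
After iteration 4: pos = 3, num = 96
After iteration 5: pos = 4, num = 192
Loop ends.

Final answer: 192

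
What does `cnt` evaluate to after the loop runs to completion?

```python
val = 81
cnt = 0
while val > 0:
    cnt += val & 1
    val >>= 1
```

Let's trace through this code step by step.

Initialize: val = 81
Initialize: cnt = 0
Entering loop: while val > 0:
After iteration 1: val = 40, cnt = 1
After iteration 2: val = 20, cnt = 1
After iteration 3: val = 10, cnt = 1
After iteration 4: val = 5, cnt = 1
After iteration 5: val = 2, cnt = 2
After iteration 6: val = 1, cnt = 2
After iteration 7: val = 0, cnt = 3
Loop ends.

Final answer: 3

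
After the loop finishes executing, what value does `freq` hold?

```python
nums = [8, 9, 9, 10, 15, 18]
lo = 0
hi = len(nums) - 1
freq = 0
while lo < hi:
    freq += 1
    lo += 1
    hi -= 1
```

Let's trace through this code step by step.

Initialize: nums = [8, 9, 9, 10, 15, 18]
Initialize: lo = 0
Initialize: hi = 5
Initialize: freq = 0
Entering loop: while lo < hi:
After iteration 1: lo = 1, hi = 4, freq = 1
After iteration 2: lo = 2, hi = 3, freq = 2
After iteration 3: lo = 3, hi = 2, freq = 3
Loop ends.

Final answer: 3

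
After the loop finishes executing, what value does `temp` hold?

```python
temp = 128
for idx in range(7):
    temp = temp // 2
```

Let's trace through this code step by step.

Initialize: temp = 128
Entering loop: for idx in range(7):
After iteration 1: idx = 0, temp = 64
After iteration 2: idx = 1, temp = 32
After iteration 3: idx = 2, temp = 16
After iteration 4: idx = 3, temp = 8
After iteration 5: idx = 4, temp = 4
After iteration 6: idx = 5, temp = 2
After iteration 7: idx = 6, temp = 1
Loop ends.

Final answer: 1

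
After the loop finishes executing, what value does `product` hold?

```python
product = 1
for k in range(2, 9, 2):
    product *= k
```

Let's trace through this code step by step.

Initialize: product = 1
Entering loop: for k in range(2, 9, 2):
After iteration 1: k = 2, product = 2
After iteration 2: k = 4, product = 8
After iteration 3: k = 6, product = 48
After iteration 4: k = 8, product = 384
Loop ends.

Final answer: 384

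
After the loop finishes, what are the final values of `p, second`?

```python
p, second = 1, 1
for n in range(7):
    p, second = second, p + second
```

Let's trace through this code step by step.

Initialize: p = 1
Initialize: second = 1
Entering loop: for n in range(7):
After iteration 1: n = 0, p = 1, second = 2
After iteration 2: n = 1, p = 2, second = 3
After iteration 3: n = 2, p = 3, second = 5
After iteration 4: n = 3, p = 5, second = 8
After iteration 5: n = 4, p = 8, second = 13
After iteration 6: n = 5, p = 13, second = 21
After iteration 7: n = 6, p = 21, second = 34
Loop ends.

Final answer: 21, 34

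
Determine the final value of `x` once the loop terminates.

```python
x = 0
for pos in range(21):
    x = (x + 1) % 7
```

Let's trace through this code step by step.

Initialize: x = 0
Entering loop: for pos in range(21):
After iteration 1: pos = 0, x = 1
After iteration 2: pos = 1, x = 2
After iteration 3: pos = 2, x = 3
After iteration 4: pos = 3, x = 4
After iteration 5: pos = 4, x = 5
After iteration 6: pos = 5, x = 6
After iteration 7: pos = 6, x = 0
After iteration 8: pos = 7, x = 1
After iteration 9: pos = 8, x = 2
After iteration 10: pos = 9, x = 3
After iteration 11: pos = 10, x = 4
After iteration 12: pos = 11, x = 5
After iteration 13: pos = 12, x = 6
After iteration 14: pos = 13, x = 0
After iteration 15: pos = 14, x = 1
After iteration 16: pos = 15, x = 2
After iteration 17: pos = 16, x = 3
After iteration 18: pos = 17, x = 4
After iteration 19: pos = 18, x = 5
After iteration 20: pos = 19, x = 6
After iteration 21: pos = 20, x = 0
Loop ends.

Final answer: 0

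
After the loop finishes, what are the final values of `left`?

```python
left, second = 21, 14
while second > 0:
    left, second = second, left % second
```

Let's trace through this code step by step.

Initialize: left = 21
Initialize: second = 14
Entering loop: while second > 0:
After iteration 1: left = 14, second = 7
After iteration 2: left = 7, second = 0
Loop ends.

Final answer: 7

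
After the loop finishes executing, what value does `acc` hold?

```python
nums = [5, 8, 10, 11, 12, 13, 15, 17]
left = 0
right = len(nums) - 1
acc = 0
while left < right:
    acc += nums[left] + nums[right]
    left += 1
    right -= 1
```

Let's trace through this code step by step.

Initialize: nums = [5, 8, 10, 11, 12, 13, 15, 17]
Initialize: left = 0
Initialize: right = 7
Initialize: acc = 0
Entering loop: while left < right:
After iteration 1: left = 1, right = 6, acc = 22
After iteration 2: left = 2, right = 5, acc = 45
After iteration 3: left = 3, right = 4, acc = 68
After iteration 4: left = 4, right = 3, acc = 91
Loop ends.

Final answer: 91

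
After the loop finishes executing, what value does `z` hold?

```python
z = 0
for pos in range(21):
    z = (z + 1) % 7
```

Let's trace through this code step by step.

Initialize: z = 0
Entering loop: for pos in range(21):
After iteration 1: pos = 0, z = 1
After iteration 2: pos = 1, z = 2
After iteration 3: pos = 2, z = 3
After iteration 4: pos = 3, z = 4
After iteration 5: pos = 4, z = 5
After iteration 6: pos = 5, z = 6
After iteration 7: pos = 6, z = 0
After iteration 8: pos = 7, z = 1
After iteration 9: pos = 8, z = 2
After iteration 10: pos = 9, z = 3
After iteration 11: pos = 10, z = 4
After iteration 12: pos = 11, z = 5
After iteration 13: pos = 12, z = 6
After iteration 14: pos = 13, z = 0
After iteration 15: pos = 14, z = 1
After iteration 16: pos = 15, z = 2
After iteration 17: pos = 16, z = 3
After iteration 18: pos = 17, z = 4
After iteration 19: pos = 18, z = 5
After iteration 20: pos = 19, z = 6
After iteration 21: pos = 20, z = 0
Loop ends.

Final answer: 0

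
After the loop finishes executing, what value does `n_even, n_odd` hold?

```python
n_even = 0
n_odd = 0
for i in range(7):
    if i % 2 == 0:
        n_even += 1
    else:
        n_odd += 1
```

Let's trace through this code step by step.

Initialize: n_even = 0
Initialize: n_odd = 0
Entering loop: for i in range(7):
After iteration 1: i = 0, n_even = 1, n_odd = 0
After iteration 2: i = 1, n_even = 1, n_odd = 1
After iteration 3: i = 2, n_even = 2, n_odd = 1
After iteration 4: i = 3, n_even = 2, n_odd = 2
After iteration 5: i = 4, n_even = 3, n_odd = 2
After iteration 6: i = 5, n_even = 3, n_odd = 3
After iteration 7: i = 6, n_even = 4, n_odd = 3
Loop ends.

Final answer: 4, 3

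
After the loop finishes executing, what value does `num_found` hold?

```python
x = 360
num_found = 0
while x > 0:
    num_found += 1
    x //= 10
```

Let's trace through this code step by step.

Initialize: x = 360
Initialize: num_found = 0
Entering loop: while x > 0:
After iteration 1: x = 36, num_found = 1
After iteration 2: x = 3, num_found = 2
After iteration 3: x = 0, num_found = 3
Loop ends.

Final answer: 3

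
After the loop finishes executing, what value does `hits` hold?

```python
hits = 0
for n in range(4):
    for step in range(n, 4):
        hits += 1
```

Let's trace through this code step by step.

Initialize: hits = 0
Entering loop: for n in range(4):
After iteration 1: n = 0, hits = 4
After iteration 2: n = 1, hits = 7
After iteration 3: n = 2, hits = 9
After iteration 4: n = 3, hits = 10
Loop ends.

Final answer: 10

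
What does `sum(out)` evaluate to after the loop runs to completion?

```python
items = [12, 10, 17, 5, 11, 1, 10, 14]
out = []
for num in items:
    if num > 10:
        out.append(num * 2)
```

Let's trace through this code step by step.

Initialize: items = [12, 10, 17, 5, 11, 1, 10, 14]
Initialize: out = []
Entering loop: for num in items:
After iteration 1: num = 12, out = [24]
After iteration 2: num = 10, out = [24]
After iteration 3: num = 17, out = [24, 34]
After iteration 4: num = 5, out = [24, 34]
After iteration 5: num = 11, out = [24, 34, 22]
After iteration 6: num = 1, out = [24, 34, 22]
After iteration 7: num = 10, out = [24, 34, 22]
After iteration 8: num = 14, out = [24, 34, 22, 28]
Loop ends.
sum(out) = 108

Final answer: 108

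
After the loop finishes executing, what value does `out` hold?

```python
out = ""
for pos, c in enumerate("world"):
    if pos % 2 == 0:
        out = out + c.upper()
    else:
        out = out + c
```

Let's trace through this code step by step.

Initialize: out = ''
Entering loop: for pos, c in enumerate("world"):
After iteration 1: pos = 0, c = 'w', out = 'W'
After iteration 2: pos = 1, c = 'o', out = 'Wo'
After iteration 3: pos = 2, c = 'r', out = 'WoR'
After iteration 4: pos = 3, c = 'l', out = 'WoRl'
After iteration 5: pos = 4, c = 'd', out = 'WoRlD'
Loop ends.

Final answer: 'WoRlD'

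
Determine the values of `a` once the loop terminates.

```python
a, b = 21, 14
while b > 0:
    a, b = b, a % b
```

Let's trace through this code step by step.

Initialize: a = 21
Initialize: b = 14
Entering loop: while b > 0:
After iteration 1: a = 14, b = 7
After iteration 2: a = 7, b = 0
Loop ends.

Final answer: 7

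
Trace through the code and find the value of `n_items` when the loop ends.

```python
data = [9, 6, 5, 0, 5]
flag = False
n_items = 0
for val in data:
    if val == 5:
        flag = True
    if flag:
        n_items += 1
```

Let's trace through this code step by step.

Initialize: data = [9, 6, 5, 0, 5]
Initialize: flag = False
Initialize: n_items = 0
Entering loop: for val in data:
After iteration 1: val = 9, flag = False, n_items = 0
After iteration 2: val = 6, flag = False, n_items = 0
After iteration 3: val = 5, flag = True, n_items = 1
After iteration 4: val = 0, flag = True, n_items = 2
After iteration 5: val = 5, flag = True, n_items = 3
Loop ends.

Final answer: 3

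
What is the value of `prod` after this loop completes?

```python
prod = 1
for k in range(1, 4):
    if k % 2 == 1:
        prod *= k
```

Let's trace through this code step by step.

Initialize: prod = 1
Entering loop: for k in range(1, 4):
After iteration 1: k = 1, prod = 1
After iteration 2: k = 2, prod = 1
After iteration 3: k = 3, prod = 3
Loop ends.

Final answer: 3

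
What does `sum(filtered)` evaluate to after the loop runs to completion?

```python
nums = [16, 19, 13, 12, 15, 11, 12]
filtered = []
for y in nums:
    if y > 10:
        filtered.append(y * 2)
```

Let's trace through this code step by step.

Initialize: nums = [16, 19, 13, 12, 15, 11, 12]
Initialize: filtered = []
Entering loop: for y in nums:
After iteration 1: y = 16, filtered = [32]
After iteration 2: y = 19, filtered = [32, 38]
After iteration 3: y = 13, filtered = [32, 38, 26]
After iteration 4: y = 12, filtered = [32, 38, 26, 24]
After iteration 5: y = 15, filtered = [32, 38, 26, 24, 30]
After iteration 6: y = 11, filtered = [32, 38, 26, 24, 30, 22]
After iteration 7: y = 12, filtered = [32, 38, 26, 24, 30, 22, 24]
Loop ends.
sum(filtered) = 196

Final answer: 196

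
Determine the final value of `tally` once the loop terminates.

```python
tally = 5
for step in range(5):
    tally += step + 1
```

Let's trace through this code step by step.

Initialize: tally = 5
Entering loop: for step in range(5):
After iteration 1: step = 0, tally = 6
After iteration 2: step = 1, tally = 8
After iteration 3: step = 2, tally = 11
After iteration 4: step = 3, tally = 15
After iteration 5: step = 4, tally = 20
Loop ends.

Final answer: 20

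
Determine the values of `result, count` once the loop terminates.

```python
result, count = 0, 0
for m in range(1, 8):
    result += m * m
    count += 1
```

Let's trace through this code step by step.

Initialize: result = 0
Initialize: count = 0
Entering loop: for m in range(1, 8):
After iteration 1: m = 1, result = 1, count = 1
After iteration 2: m = 2, result = 5, count = 2
After iteration 3: m = 3, result = 14, count = 3
After iteration 4: m = 4, result = 30, count = 4
After iteration 5: m = 5, result = 55, count = 5
After iteration 6: m = 6, result = 91, count = 6
After iteration 7: m = 7, result = 140, count = 7
Loop ends.

Final answer: 140, 7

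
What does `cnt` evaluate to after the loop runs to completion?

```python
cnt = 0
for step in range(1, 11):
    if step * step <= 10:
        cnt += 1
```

Let's trace through this code step by step.

Initialize: cnt = 0
Entering loop: for step in range(1, 11):
After iteration 1: step = 1, cnt = 1
After iteration 2: step = 2, cnt = 2
After iteration 3: step = 3, cnt = 3
After iteration 4: step = 4, cnt = 3
After iteration 5: step = 5, cnt = 3
After iteration 6: step = 6, cnt = 3
After iteration 7: step = 7, cnt = 3
After iteration 8: step = 8, cnt = 3
After iteration 9: step = 9, cnt = 3
After iteration 10: step = 10, cnt = 3
Loop ends.

Final answer: 3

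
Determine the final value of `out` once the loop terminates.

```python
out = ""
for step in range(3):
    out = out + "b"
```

Let's trace through this code step by step.

Initialize: out = ''
Entering loop: for step in range(3):
After iteration 1: step = 0, out = 'b'
After iteration 2: step = 1, out = 'bb'
After iteration 3: step = 2, out = 'bbb'
Loop ends.

Final answer: 'bbb'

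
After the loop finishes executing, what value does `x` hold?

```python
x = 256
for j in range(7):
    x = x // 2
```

Let's trace through this code step by step.

Initialize: x = 256
Entering loop: for j in range(7):
After iteration 1: j = 0, x = 128
After iteration 2: j = 1, x = 64
After iteration 3: j = 2, x = 32
After iteration 4: j = 3, x = 16
After iteration 5: j = 4, x = 8
After iteration 6: j = 5, x = 4
After iteration 7: j = 6, x = 2
Loop ends.

Final answer: 2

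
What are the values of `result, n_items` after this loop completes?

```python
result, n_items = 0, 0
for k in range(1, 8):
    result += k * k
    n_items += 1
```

Let's trace through this code step by step.

Initialize: result = 0
Initialize: n_items = 0
Entering loop: for k in range(1, 8):
After iteration 1: k = 1, result = 1, n_items = 1
After iteration 2: k = 2, result = 5, n_items = 2
After iteration 3: k = 3, result = 14, n_items = 3
After iteration 4: k = 4, result = 30, n_items = 4
After iteration 5: k = 5, result = 55, n_items = 5
After iteration 6: k = 6, result = 91, n_items = 6
After iteration 7: k = 7, result = 140, n_items = 7
Loop ends.

Final answer: 140, 7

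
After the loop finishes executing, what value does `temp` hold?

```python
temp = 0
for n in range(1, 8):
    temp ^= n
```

Let's trace through this code step by step.

Initialize: temp = 0
Entering loop: for n in range(1, 8):
After iteration 1: n = 1, temp = 1
After iteration 2: n = 2, temp = 3
After iteration 3: n = 3, temp = 0
After iteration 4: n = 4, temp = 4
After iteration 5: n = 5, temp = 1
After iteration 6: n = 6, temp = 7
After iteration 7: n = 7, temp = 0
Loop ends.

Final answer: 0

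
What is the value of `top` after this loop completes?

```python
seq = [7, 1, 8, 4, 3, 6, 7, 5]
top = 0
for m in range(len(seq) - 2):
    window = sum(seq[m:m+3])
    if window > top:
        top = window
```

Let's trace through this code step by step.

Initialize: seq = [7, 1, 8, 4, 3, 6, 7, 5]
Initialize: top = 0
Entering loop: for m in range(len(seq) - 2):
After iteration 1: m = 0, top = 16, window = 16
After iteration 2: m = 1, top = 16, window = 13
After iteration 3: m = 2, top = 16, window = 15
After iteration 4: m = 3, top = 16, window = 13
After iteration 5: m = 4, top = 16, window = 16
After iteration 6: m = 5, top = 18, window = 18
Loop ends.

Final answer: 18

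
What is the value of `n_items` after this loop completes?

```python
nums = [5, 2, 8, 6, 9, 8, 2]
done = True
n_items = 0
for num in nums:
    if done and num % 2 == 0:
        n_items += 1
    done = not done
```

Let's trace through this code step by step.

Initialize: nums = [5, 2, 8, 6, 9, 8, 2]
Initialize: done = True
Initialize: n_items = 0
Entering loop: for num in nums:
After iteration 1: num = 5, done = False, n_items = 0
After iteration 2: num = 2, done = True, n_items = 0
After iteration 3: num = 8, done = False, n_items = 1
After iteration 4: num = 6, done = True, n_items = 1
After iteration 5: num = 9, done = False, n_items = 1
After iteration 6: num = 8, done = True, n_items = 1
After iteration 7: num = 2, done = False, n_items = 2
Loop ends.

Final answer: 2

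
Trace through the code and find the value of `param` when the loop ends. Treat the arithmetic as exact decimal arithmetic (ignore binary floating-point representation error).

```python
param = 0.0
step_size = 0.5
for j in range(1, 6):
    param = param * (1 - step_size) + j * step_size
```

Let's trace through this code step by step.

Initialize: param = 0.0
Initialize: step_size = 0.5
Entering loop: for j in range(1, 6):
After iteration 1: j = 1, param = 0.5
After iteration 2: j = 2, param = 1.25
After iteration 3: j = 3, param = 2.125
After iteration 4: j = 4, param = 3.0625
After iteration 5: j = 5, param = 4.03125
Loop ends.

Final answer: 4.03125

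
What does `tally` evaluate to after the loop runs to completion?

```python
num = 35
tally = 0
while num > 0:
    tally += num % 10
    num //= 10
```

Let's trace through this code step by step.

Initialize: num = 35
Initialize: tally = 0
Entering loop: while num > 0:
After iteration 1: num = 3, tally = 5
After iteration 2: num = 0, tally = 8
Loop ends.

Final answer: 8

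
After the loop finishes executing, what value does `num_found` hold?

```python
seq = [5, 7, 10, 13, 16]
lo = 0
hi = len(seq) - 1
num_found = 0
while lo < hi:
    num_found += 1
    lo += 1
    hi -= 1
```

Let's trace through this code step by step.

Initialize: seq = [5, 7, 10, 13, 16]
Initialize: lo = 0
Initialize: hi = 4
Initialize: num_found = 0
Entering loop: while lo < hi:
After iteration 1: lo = 1, hi = 3, num_found = 1
After iteration 2: lo = 2, hi = 2, num_found = 2
Loop ends.

Final answer: 2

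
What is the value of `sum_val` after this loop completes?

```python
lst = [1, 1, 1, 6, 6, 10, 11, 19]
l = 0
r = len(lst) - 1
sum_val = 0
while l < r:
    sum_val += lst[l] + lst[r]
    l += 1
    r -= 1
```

Let's trace through this code step by step.

Initialize: lst = [1, 1, 1, 6, 6, 10, 11, 19]
Initialize: l = 0
Initialize: r = 7
Initialize: sum_val = 0
Entering loop: while l < r:
After iteration 1: l = 1, r = 6, sum_val = 20
After iteration 2: l = 2, r = 5, sum_val = 32
After iteration 3: l = 3, r = 4, sum_val = 43
After iteration 4: l = 4, r = 3, sum_val = 55
Loop ends.

Final answer: 55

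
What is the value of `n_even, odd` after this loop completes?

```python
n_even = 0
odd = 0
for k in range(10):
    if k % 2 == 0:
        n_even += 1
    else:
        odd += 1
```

Let's trace through this code step by step.

Initialize: n_even = 0
Initialize: odd = 0
Entering loop: for k in range(10):
After iteration 1: k = 0, n_even = 1, odd = 0
After iteration 2: k = 1, n_even = 1, odd = 1
After iteration 3: k = 2, n_even = 2, odd = 1
After iteration 4: k = 3, n_even = 2, odd = 2
After iteration 5: k = 4, n_even = 3, odd = 2
After iteration 6: k = 5, n_even = 3, odd = 3
After iteration 7: k = 6, n_even = 4, odd = 3
After iteration 8: k = 7, n_even = 4, odd = 4
After iteration 9: k = 8, n_even = 5, odd = 4
After iteration 10: k = 9, n_even = 5, odd = 5
Loop ends.

Final answer: 5, 5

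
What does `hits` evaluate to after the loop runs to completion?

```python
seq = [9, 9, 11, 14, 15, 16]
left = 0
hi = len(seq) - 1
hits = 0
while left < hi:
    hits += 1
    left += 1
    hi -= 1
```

Let's trace through this code step by step.

Initialize: seq = [9, 9, 11, 14, 15, 16]
Initialize: left = 0
Initialize: hi = 5
Initialize: hits = 0
Entering loop: while left < hi:
After iteration 1: left = 1, hi = 4, hits = 1
After iteration 2: left = 2, hi = 3, hits = 2
After iteration 3: left = 3, hi = 2, hits = 3
Loop ends.

Final answer: 3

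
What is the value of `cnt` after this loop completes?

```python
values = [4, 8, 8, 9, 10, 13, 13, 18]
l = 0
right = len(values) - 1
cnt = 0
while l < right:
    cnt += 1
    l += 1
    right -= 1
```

Let's trace through this code step by step.

Initialize: values = [4, 8, 8, 9, 10, 13, 13, 18]
Initialize: l = 0
Initialize: right = 7
Initialize: cnt = 0
Entering loop: while l < right:
After iteration 1: l = 1, right = 6, cnt = 1
After iteration 2: l = 2, right = 5, cnt = 2
After iteration 3: l = 3, right = 4, cnt = 3
After iteration 4: l = 4, right = 3, cnt = 4
Loop ends.

Final answer: 4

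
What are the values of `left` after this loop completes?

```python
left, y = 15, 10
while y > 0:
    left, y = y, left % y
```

Let's trace through this code step by step.

Initialize: left = 15
Initialize: y = 10
Entering loop: while y > 0:
After iteration 1: left = 10, y = 5
After iteration 2: left = 5, y = 0
Loop ends.

Final answer: 5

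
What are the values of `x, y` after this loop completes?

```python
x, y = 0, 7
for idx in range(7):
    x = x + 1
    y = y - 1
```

Let's trace through this code step by step.

Initialize: x = 0
Initialize: y = 7
Entering loop: for idx in range(7):
After iteration 1: idx = 0, x = 1, y = 6
After iteration 2: idx = 1, x = 2, y = 5
After iteration 3: idx = 2, x = 3, y = 4
After iteration 4: idx = 3, x = 4, y = 3
After iteration 5: idx = 4, x = 5, y = 2
After iteration 6: idx = 5, x = 6, y = 1
After iteration 7: idx = 6, x = 7, y = 0
Loop ends.

Final answer: 7, 0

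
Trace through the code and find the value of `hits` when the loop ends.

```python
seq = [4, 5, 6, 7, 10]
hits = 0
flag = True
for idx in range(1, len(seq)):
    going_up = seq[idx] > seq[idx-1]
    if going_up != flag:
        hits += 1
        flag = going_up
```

Let's trace through this code step by step.

Initialize: seq = [4, 5, 6, 7, 10]
Initialize: hits = 0
Initialize: flag = True
Entering loop: for idx in range(1, len(seq)):
After iteration 1: idx = 1, hits = 0
After iteration 2: idx = 2, hits = 0
After iteration 3: idx = 3, hits = 0
After iteration 4: idx = 4, hits = 0
Loop ends.

Final answer: 0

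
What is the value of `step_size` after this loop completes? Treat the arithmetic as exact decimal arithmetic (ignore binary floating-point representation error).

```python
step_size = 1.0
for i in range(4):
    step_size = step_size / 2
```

Let's trace through this code step by step.

Initialize: step_size = 1.0
Entering loop: for i in range(4):
After iteration 1: i = 0, step_size = 0.5
After iteration 2: i = 1, step_size = 0.25
After iteration 3: i = 2, step_size = 0.125
After iteration 4: i = 3, step_size = 0.0625
Loop ends.

Final answer: 0.0625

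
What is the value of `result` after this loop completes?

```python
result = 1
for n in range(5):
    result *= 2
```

Let's trace through this code step by step.

Initialize: result = 1
Entering loop: for n in range(5):
After iteration 1: n = 0, result = 2
After iteration 2: n = 1, result = 4
After iteration 3: n = 2, result = 8
After iteration 4: n = 3, result = 16
After iteration 5: n = 4, result = 32
Loop ends.

Final answer: 32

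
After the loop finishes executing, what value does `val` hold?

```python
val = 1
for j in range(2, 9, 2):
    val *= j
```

Let's trace through this code step by step.

Initialize: val = 1
Entering loop: for j in range(2, 9, 2):
After iteration 1: j = 2, val = 2
After iteration 2: j = 4, val = 8
After iteration 3: j = 6, val = 48
After iteration 4: j = 8, val = 384
Loop ends.

Final answer: 384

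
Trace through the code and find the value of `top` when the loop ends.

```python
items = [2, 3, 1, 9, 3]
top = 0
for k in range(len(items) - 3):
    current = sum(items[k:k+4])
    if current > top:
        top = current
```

Let's trace through this code step by step.

Initialize: items = [2, 3, 1, 9, 3]
Initialize: top = 0
Entering loop: for k in range(len(items) - 3):
After iteration 1: k = 0, top = 15, current = 15
After iteration 2: k = 1, top = 16, current = 16
Loop ends.

Final answer: 16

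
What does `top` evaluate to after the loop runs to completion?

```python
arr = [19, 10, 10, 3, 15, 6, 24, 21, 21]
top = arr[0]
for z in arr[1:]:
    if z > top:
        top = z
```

Let's trace through this code step by step.

Initialize: arr = [19, 10, 10, 3, 15, 6, 24, 21, 21]
Initialize: top = 19
Entering loop: for z in arr[1:]:
After iteration 1: z = 10, top = 19
After iteration 2: z = 10, top = 19
After iteration 3: z = 3, top = 19
After iteration 4: z = 15, top = 19
After iteration 5: z = 6, top = 19
After iteration 6: z = 24, top = 24
After iteration 7: z = 21, top = 24
After iteration 8: z = 21, top = 24
Loop ends.

Final answer: 24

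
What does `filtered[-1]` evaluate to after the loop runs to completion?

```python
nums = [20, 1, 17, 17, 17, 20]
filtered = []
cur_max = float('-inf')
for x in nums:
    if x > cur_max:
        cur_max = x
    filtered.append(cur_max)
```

Let's trace through this code step by step.

Initialize: nums = [20, 1, 17, 17, 17, 20]
Initialize: filtered = []
Initialize: cur_max = -inf
Entering loop: for x in nums:
After iteration 1: x = 20, filtered = [20], cur_max = 20
After iteration 2: x = 1, filtered = [20, 20], cur_max = 20
After iteration 3: x = 17, filtered = [20, 20, 20], cur_max = 20
After iteration 4: x = 17, filtered = [20, 20, 20, 20], cur_max = 20
After iteration 5: x = 17, filtered = [20, 20, 20, 20, 20], cur_max = 20
After iteration 6: x = 20, filtered = [20, 20, 20, 20, 20, 20], cur_max = 20
Loop ends.
filtered[-1] = 20

Final answer: 20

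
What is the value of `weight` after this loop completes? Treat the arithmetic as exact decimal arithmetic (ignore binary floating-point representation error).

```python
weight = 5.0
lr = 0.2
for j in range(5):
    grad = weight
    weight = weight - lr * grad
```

Let's trace through this code step by step.

Initialize: weight = 5.0
Initialize: lr = 0.2
Entering loop: for j in range(5):
After iteration 1: j = 0, weight = 4.0, grad = 5.0
After iteration 2: j = 1, weight = 3.2, grad = 4.0
After iteration 3: j = 2, weight = 2.56, grad = 3.2
After iteration 4: j = 3, weight = 2.048, grad = 2.56
After iteration 5: j = 4, weight = 1.6384, grad = 2.048
Loop ends.

Final answer: 1.6384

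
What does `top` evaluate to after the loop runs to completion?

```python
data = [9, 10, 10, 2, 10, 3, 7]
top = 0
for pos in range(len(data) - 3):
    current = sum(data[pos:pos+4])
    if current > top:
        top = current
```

Let's trace through this code step by step.

Initialize: data = [9, 10, 10, 2, 10, 3, 7]
Initialize: top = 0
Entering loop: for pos in range(len(data) - 3):
After iteration 1: pos = 0, top = 31, current = 31
After iteration 2: pos = 1, top = 32, current = 32
After iteration 3: pos = 2, top = 32, current = 25
After iteration 4: pos = 3, top = 32, current = 22
Loop ends.

Final answer: 32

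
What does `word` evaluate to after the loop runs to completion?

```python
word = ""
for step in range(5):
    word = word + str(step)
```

Let's trace through this code step by step.

Initialize: word = ''
Entering loop: for step in range(5):
After iteration 1: step = 0, word = '0'
After iteration 2: step = 1, word = '01'
After iteration 3: step = 2, word = '012'
After iteration 4: step = 3, word = '0123'
After iteration 5: step = 4, word = '01234'
Loop ends.

Final answer: '01234'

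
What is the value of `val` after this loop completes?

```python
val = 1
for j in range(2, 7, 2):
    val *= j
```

Let's trace through this code step by step.

Initialize: val = 1
Entering loop: for j in range(2, 7, 2):
After iteration 1: j = 2, val = 2
After iteration 2: j = 4, val = 8
After iteration 3: j = 6, val = 48
Loop ends.

Final answer: 48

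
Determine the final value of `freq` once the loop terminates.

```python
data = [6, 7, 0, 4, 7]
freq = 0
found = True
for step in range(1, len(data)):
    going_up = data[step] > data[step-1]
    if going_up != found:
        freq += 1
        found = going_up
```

Let's trace through this code step by step.

Initialize: data = [6, 7, 0, 4, 7]
Initialize: freq = 0
Initialize: found = True
Entering loop: for step in range(1, len(data)):
After iteration 1: step = 1, freq = 0, found = True, going_up = True
After iteration 2: step = 2, freq = 1, found = False, going_up = False
After iteration 3: step = 3, freq = 2, found = True, going_up = True
After iteration 4: step = 4, freq = 2, found = True, going_up = True
Loop ends.

Final answer: 2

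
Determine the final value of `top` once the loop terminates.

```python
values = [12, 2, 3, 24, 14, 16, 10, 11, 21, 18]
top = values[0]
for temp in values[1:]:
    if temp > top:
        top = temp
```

Let's trace through this code step by step.

Initialize: values = [12, 2, 3, 24, 14, 16, 10, 11, 21, 18]
Initialize: top = 12
Entering loop: for temp in values[1:]:
After iteration 1: temp = 2, top = 12
After iteration 2: temp = 3, top = 12
After iteration 3: temp = 24, top = 24
After iteration 4: temp = 14, top = 24
After iteration 5: temp = 16, top = 24
After iteration 6: temp = 10, top = 24
After iteration 7: temp = 11, top = 24
After iteration 8: temp = 21, top = 24
After iteration 9: temp = 18, top = 24
Loop ends.

Final answer: 24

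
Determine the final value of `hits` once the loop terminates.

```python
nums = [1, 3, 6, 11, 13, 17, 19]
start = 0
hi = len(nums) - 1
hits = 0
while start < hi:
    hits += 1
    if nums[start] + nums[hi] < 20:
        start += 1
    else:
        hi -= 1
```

Let's trace through this code step by step.

Initialize: nums = [1, 3, 6, 11, 13, 17, 19]
Initialize: start = 0
Initialize: hi = 6
Initialize: hits = 0
Entering loop: while start < hi:
After iteration 1: start = 0, hi = 5, hits = 1
After iteration 2: start = 1, hi = 5, hits = 2
After iteration 3: start = 1, hi = 4, hits = 3
After iteration 4: start = 2, hi = 4, hits = 4
After iteration 5: start = 3, hi = 4, hits = 5
After iteration 6: start = 3, hi = 3, hits = 6
Loop ends.

Final answer: 6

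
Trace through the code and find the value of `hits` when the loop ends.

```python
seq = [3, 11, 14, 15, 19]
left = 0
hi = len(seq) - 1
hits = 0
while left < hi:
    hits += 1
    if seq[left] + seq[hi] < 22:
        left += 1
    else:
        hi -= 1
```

Let's trace through this code step by step.

Initialize: seq = [3, 11, 14, 15, 19]
Initialize: left = 0
Initialize: hi = 4
Initialize: hits = 0
Entering loop: while left < hi:
After iteration 1: left = 0, hi = 3, hits = 1
After iteration 2: left = 1, hi = 3, hits = 2
After iteration 3: left = 1, hi = 2, hits = 3
After iteration 4: left = 1, hi = 1, hits = 4
Loop ends.

Final answer: 4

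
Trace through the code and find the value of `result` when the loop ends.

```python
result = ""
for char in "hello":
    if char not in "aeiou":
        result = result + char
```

Let's trace through this code step by step.

Initialize: result = ''
Entering loop: for char in "hello":
After iteration 1: char = 'h', result = 'h'
After iteration 2: char = 'e', result = 'h'
After iteration 3: char = 'l', result = 'hl'
After iteration 4: char = 'l', result = 'hll'
After iteration 5: char = 'o', result = 'hll'
Loop ends.

Final answer: 'hll'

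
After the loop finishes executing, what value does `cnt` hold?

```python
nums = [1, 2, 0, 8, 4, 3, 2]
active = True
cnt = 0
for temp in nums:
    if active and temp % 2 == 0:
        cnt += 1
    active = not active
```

Let's trace through this code step by step.

Initialize: nums = [1, 2, 0, 8, 4, 3, 2]
Initialize: active = True
Initialize: cnt = 0
Entering loop: for temp in nums:
After iteration 1: temp = 1, active = False, cnt = 0
After iteration 2: temp = 2, active = True, cnt = 0
After iteration 3: temp = 0, active = False, cnt = 1
After iteration 4: temp = 8, active = True, cnt = 1
After iteration 5: temp = 4, active = False, cnt = 2
After iteration 6: temp = 3, active = True, cnt = 2
After iteration 7: temp = 2, active = False, cnt = 3
Loop ends.

Final answer: 3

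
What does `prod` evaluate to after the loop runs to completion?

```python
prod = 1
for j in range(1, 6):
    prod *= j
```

Let's trace through this code step by step.

Initialize: prod = 1
Entering loop: for j in range(1, 6):
After iteration 1: j = 1, prod = 1
After iteration 2: j = 2, prod = 2
After iteration 3: j = 3, prod = 6
After iteration 4: j = 4, prod = 24
After iteration 5: j = 5, prod = 120
Loop ends.

Final answer: 120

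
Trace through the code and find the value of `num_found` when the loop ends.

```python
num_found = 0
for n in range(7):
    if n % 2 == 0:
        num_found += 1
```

Let's trace through this code step by step.

Initialize: num_found = 0
Entering loop: for n in range(7):
After iteration 1: n = 0, num_found = 1
After iteration 2: n = 1, num_found = 1
After iteration 3: n = 2, num_found = 2
After iteration 4: n = 3, num_found = 2
After iteration 5: n = 4, num_found = 3
After iteration 6: n = 5, num_found = 3
After iteration 7: n = 6, num_found = 4
Loop ends.

Final answer: 4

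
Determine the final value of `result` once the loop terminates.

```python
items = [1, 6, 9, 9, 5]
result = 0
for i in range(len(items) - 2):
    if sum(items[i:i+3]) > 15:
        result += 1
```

Let's trace through this code step by step.

Initialize: items = [1, 6, 9, 9, 5]
Initialize: result = 0
Entering loop: for i in range(len(items) - 2):
After iteration 1: i = 0, result = 1
After iteration 2: i = 1, result = 2
After iteration 3: i = 2, result = 3
Loop ends.

Final answer: 3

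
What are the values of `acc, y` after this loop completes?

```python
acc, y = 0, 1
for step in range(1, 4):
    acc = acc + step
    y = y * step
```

Let's trace through this code step by step.

Initialize: acc = 0
Initialize: y = 1
Entering loop: for step in range(1, 4):
After iteration 1: step = 1, acc = 1, y = 1
After iteration 2: step = 2, acc = 3, y = 2
After iteration 3: step = 3, acc = 6, y = 6
Loop ends.

Final answer: 6, 6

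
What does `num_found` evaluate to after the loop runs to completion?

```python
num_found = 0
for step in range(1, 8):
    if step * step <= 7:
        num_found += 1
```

Let's trace through this code step by step.

Initialize: num_found = 0
Entering loop: for step in range(1, 8):
After iteration 1: step = 1, num_found = 1
After iteration 2: step = 2, num_found = 2
After iteration 3: step = 3, num_found = 2
After iteration 4: step = 4, num_found = 2
After iteration 5: step = 5, num_found = 2
After iteration 6: step = 6, num_found = 2
After iteration 7: step = 7, num_found = 2
Loop ends.

Final answer: 2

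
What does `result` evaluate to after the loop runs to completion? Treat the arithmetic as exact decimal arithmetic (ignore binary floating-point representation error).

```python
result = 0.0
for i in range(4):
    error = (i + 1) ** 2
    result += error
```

Let's trace through this code step by step.

Initialize: result = 0.0
Entering loop: for i in range(4):
After iteration 1: i = 0, result = 1.0, error = 1
After iteration 2: i = 1, result = 5.0, error = 4
After iteration 3: i = 2, result = 14.0, error = 9
After iteration 4: i = 3, result = 30.0, error = 16
Loop ends.

Final answer: 30.0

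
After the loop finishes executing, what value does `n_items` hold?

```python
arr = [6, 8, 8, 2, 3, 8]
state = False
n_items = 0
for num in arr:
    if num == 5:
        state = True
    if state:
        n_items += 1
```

Let's trace through this code step by step.

Initialize: arr = [6, 8, 8, 2, 3, 8]
Initialize: state = False
Initialize: n_items = 0
Entering loop: for num in arr:
After iteration 1: num = 6, n_items = 0
After iteration 2: num = 8, n_items = 0
After iteration 3: num = 8, n_items = 0
After iteration 4: num = 2, n_items = 0
After iteration 5: num = 3, n_items = 0
After iteration 6: num = 8, n_items = 0
Loop ends.

Final answer: 0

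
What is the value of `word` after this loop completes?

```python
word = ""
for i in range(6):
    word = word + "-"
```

Let's trace through this code step by step.

Initialize: word = ''
Entering loop: for i in range(6):
After iteration 1: i = 0, word = '-'
After iteration 2: i = 1, word = '--'
After iteration 3: i = 2, word = '---'
After iteration 4: i = 3, word = '----'
After iteration 5: i = 4, word = '-----'
After iteration 6: i = 5, word = '------'
Loop ends.

Final answer: '------'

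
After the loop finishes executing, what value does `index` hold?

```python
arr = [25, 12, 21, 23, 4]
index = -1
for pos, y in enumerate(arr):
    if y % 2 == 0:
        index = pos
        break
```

Let's trace through this code step by step.

Initialize: arr = [25, 12, 21, 23, 4]
Initialize: index = -1
Entering loop: for pos, y in enumerate(arr):
After iteration 1: pos = 0, y = 25, index = -1
After iteration 2: pos = 1, y = 12, index = 1
Loop ends.

Final answer: 1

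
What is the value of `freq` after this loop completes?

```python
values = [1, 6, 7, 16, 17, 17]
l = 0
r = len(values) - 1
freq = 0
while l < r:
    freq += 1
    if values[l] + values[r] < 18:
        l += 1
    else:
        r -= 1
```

Let's trace through this code step by step.

Initialize: values = [1, 6, 7, 16, 17, 17]
Initialize: l = 0
Initialize: r = 5
Initialize: freq = 0
Entering loop: while l < r:
After iteration 1: l = 0, r = 4, freq = 1
After iteration 2: l = 0, r = 3, freq = 2
After iteration 3: l = 1, r = 3, freq = 3
After iteration 4: l = 1, r = 2, freq = 4
After iteration 5: l = 2, r = 2, freq = 5
Loop ends.

Final answer: 5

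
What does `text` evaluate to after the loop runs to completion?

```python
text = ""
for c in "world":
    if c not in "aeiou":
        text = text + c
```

Let's trace through this code step by step.

Initialize: text = ''
Entering loop: for c in "world":
After iteration 1: c = 'w', text = 'w'
After iteration 2: c = 'o', text = 'w'
After iteration 3: c = 'r', text = 'wr'
After iteration 4: c = 'l', text = 'wrl'
After iteration 5: c = 'd', text = 'wrld'
Loop ends.

Final answer: 'wrld'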